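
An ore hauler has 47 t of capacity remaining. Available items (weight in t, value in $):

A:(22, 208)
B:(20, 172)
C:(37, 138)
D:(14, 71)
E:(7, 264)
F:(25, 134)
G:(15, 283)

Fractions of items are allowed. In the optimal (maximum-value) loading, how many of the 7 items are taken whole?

Order: E (264/7=37.71) > G (283/15=18.87) > A (208/22=9.45) > B (172/20=8.60) > F (134/25=5.36) > D (71/14=5.07) > C (138/37=3.73)
Fill: take E (7 @ 264) → take G (15 @ 283) → take A (22 @ 208) → take 3/20 of B → 25.80; 47/47 used.
3 item(s) taken whole; one partial (take 3/20 of B).

3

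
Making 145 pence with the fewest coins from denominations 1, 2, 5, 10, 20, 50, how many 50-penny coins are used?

2

Greedy: take as many of the largest coin as possible, then repeat with the remainder.
145 = 2×50 + 2×20 + 1×5
Count of 50: 2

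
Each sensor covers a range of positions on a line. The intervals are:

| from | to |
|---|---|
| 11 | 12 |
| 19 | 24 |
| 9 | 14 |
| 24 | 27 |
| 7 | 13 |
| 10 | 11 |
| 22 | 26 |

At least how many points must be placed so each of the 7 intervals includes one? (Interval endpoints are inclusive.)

Process intervals by earliest right end; each time one isn't hit yet, stab at its right endpoint.
By right end: [10,11]  [11,12]  [7,13]  [9,14]  [19,24]  [22,26]  [24,27]
[10,11] uncovered → point at 11; [19,24] uncovered → point at 24.
Points: 11, 24 (2 total).

2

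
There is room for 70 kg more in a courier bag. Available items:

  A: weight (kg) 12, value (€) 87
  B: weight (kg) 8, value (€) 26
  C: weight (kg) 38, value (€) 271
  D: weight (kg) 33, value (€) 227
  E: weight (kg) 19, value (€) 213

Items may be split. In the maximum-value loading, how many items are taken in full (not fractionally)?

3

Sort by value per unit weight and fill in that order.
Order: E (213/19=11.21) > A (87/12=7.25) > C (271/38=7.13) > D (227/33=6.88) > B (26/8=3.25)
Fill: take E (19 @ 213) → take A (12 @ 87) → take C (38 @ 271) → take 1/33 of D → 6.88; 70/70 used.
3 item(s) taken whole; one partial (take 1/33 of D).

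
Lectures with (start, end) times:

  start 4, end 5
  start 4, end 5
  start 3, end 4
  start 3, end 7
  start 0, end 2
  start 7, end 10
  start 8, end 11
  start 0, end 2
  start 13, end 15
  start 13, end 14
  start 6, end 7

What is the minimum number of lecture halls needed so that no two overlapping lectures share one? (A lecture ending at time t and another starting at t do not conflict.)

3

Count concurrent intervals with a sweep; the peak is the room count.
starts: [0, 0, 3, 3, 4, 4, 6, 7, 8, 13, 13]
ends:   [2, 2, 4, 5, 5, 7, 7, 10, 11, 14, 15]
s0→1 s0→2 e2→1 e2→0 s3→1 s3→2 e4→1 s4→2 s4→3  — peak 3.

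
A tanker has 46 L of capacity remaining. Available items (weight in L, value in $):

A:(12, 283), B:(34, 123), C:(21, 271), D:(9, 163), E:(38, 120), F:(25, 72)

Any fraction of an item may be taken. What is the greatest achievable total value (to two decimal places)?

731.47

Greedy by value/weight ratio, highest first.
Order: A (283/12=23.58) > D (163/9=18.11) > C (271/21=12.90) > B (123/34=3.62) > E (120/38=3.16) > F (72/25=2.88)
Fill: take A (12 @ 283) → take D (9 @ 163) → take C (21 @ 271) → take 4/34 of B → 14.47; 46/46 used.
Total value = 731.47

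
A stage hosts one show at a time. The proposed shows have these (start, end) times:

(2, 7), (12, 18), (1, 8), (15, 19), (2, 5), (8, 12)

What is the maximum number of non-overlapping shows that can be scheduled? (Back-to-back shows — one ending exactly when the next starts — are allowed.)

3

By end time: (2,5), (2,7), (1,8), (8,12), (12,18), (15,19).
Pick (2,5); next start ≥ 5 → (8,12); next start ≥ 12 → (12,18).
Selected 3 shows.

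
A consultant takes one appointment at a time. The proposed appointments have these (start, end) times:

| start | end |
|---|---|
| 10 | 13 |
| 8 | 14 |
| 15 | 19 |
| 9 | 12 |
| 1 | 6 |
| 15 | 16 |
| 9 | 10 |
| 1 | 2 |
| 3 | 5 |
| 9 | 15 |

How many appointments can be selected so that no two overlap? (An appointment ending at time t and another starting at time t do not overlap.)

5

Sort by end time and greedily take each interval whose start is ≥ the last chosen end.
By end time: (1,2), (3,5), (1,6), (9,10), (9,12), (10,13), (8,14), (9,15), (15,16), (15,19).
Pick (1,2); next start ≥ 2 → (3,5); next start ≥ 5 → (9,10); next start ≥ 10 → (10,13); next start ≥ 13 → (15,16).
Selected 5 appointments.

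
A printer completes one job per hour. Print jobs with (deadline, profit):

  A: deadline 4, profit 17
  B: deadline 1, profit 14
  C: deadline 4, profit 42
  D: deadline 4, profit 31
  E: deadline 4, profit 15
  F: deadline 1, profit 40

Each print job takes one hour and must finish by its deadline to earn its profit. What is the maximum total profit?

Sort by profit descending; place each in the latest free slot ≤ its deadline.
Profit order: C=42 F=40 D=31 A=17 E=15 B=14
Assign: C→slot 4, F→slot 1, D→slot 3, A→slot 2, E skipped, B skipped.
Slots: [1:F] [2:A] [3:D] [4:C]
Profit = 40 + 17 + 31 + 42 = 130

130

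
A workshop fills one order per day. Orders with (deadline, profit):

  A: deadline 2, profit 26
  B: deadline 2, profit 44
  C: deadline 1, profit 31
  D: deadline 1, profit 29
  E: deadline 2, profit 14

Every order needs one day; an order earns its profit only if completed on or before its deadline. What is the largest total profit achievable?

75

Take jobs in profit order; each goes to the latest open slot no later than its deadline.
By profit: B(d2,44), C(d1,31), D(d1,29), A(d2,26), E(d2,14)
B→slot 2; C→slot 1; D skipped; A skipped; E skipped.
Profit = 31 + 44 = 75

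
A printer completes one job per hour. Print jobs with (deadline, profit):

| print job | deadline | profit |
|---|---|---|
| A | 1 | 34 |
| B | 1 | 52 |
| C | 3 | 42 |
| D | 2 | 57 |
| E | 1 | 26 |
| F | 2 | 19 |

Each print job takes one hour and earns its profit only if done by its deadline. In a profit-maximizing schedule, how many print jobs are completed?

3

Profit order: D=57 B=52 C=42 A=34 E=26 F=19
Assign: D→slot 2, B→slot 1, C→slot 3, A skipped, E skipped, F skipped.
Slots: [1:B] [2:D] [3:C]
3 of 6 scheduled.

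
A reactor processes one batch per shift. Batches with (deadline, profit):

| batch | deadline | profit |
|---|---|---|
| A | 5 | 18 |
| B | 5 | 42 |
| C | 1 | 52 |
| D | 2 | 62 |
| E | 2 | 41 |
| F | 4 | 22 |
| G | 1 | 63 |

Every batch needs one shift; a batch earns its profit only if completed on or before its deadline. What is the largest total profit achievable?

Profit order: G=63 D=62 C=52 B=42 E=41 F=22 A=18
Assign: G→slot 1, D→slot 2, C skipped, B→slot 5, E skipped, F→slot 4, A→slot 3.
Slots: [1:G] [2:D] [3:A] [4:F] [5:B]
Profit = 63 + 62 + 18 + 22 + 42 = 207

207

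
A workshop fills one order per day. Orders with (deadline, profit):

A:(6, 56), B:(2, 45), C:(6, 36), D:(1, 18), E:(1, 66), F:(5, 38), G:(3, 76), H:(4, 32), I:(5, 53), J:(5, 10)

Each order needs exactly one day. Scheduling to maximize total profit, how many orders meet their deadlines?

Take jobs in profit order; each goes to the latest open slot no later than its deadline.
By profit: G(d3,76), E(d1,66), A(d6,56), I(d5,53), B(d2,45), F(d5,38), C(d6,36), H(d4,32), D(d1,18), J(d5,10)
G→slot 3; E→slot 1; A→slot 6; I→slot 5; B→slot 2; F→slot 4; C skipped; H skipped; D skipped; J skipped.
6 of 10 scheduled.

6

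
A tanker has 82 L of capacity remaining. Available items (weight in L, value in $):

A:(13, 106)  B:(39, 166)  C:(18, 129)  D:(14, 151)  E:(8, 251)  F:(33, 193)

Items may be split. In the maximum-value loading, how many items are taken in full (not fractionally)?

4

Order: E (251/8=31.38) > D (151/14=10.79) > A (106/13=8.15) > C (129/18=7.17) > F (193/33=5.85) > B (166/39=4.26)
Fill: take E (8 @ 251) → take D (14 @ 151) → take A (13 @ 106) → take C (18 @ 129) → take 29/33 of F → 169.61; 82/82 used.
4 item(s) taken whole; one partial (take 29/33 of F).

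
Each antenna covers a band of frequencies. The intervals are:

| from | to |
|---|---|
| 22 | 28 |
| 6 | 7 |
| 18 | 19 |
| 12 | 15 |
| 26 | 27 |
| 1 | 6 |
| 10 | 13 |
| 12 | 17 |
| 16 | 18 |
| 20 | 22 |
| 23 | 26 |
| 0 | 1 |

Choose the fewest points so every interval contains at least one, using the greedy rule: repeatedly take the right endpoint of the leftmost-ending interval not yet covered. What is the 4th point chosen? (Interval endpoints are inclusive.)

Sort by right endpoint; whenever an interval is uncovered, place a point at its right end.
Sorted: [0,1] [1,6] [6,7] [10,13] [12,15] [12,17] [16,18] [18,19] [20,22] [23,26] [26,27] [22,28]
{[0,1],[1,6]} hit by 1; {[6,7]} hit by 7; {[10,13],[12,15],[12,17]} hit by 13; {[16,18],[18,19]} hit by 18; {[20,22]} hit by 22; {[23,26],[26,27],[22,28]} hit by 26.
Points: 1, 7, 13, 18, 22, 26 (6 total).

18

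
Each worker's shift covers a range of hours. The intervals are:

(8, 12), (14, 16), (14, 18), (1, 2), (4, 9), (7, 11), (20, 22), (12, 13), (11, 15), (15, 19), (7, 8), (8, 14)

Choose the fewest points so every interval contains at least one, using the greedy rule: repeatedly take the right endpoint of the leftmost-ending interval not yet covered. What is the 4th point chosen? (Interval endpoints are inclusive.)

16

Sort by right endpoint; whenever an interval is uncovered, place a point at its right end.
By right end: [1,2]  [7,8]  [4,9]  [7,11]  [8,12]  [12,13]  [8,14]  [11,15]  [14,16]  [14,18]  [15,19]  [20,22]
[1,2] uncovered → point at 2; [7,8] uncovered → point at 8; [12,13] uncovered → point at 13; [14,16] uncovered → point at 16; [20,22] uncovered → point at 22.
Points: 2, 8, 13, 16, 22 (5 total).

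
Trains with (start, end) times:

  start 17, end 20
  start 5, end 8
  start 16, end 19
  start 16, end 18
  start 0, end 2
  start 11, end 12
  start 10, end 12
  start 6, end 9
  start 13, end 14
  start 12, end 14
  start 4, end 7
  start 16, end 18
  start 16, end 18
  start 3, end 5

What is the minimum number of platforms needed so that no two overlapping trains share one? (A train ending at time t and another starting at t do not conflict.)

The answer is the maximum number of intervals overlapping at any instant.
starts: [0, 3, 4, 5, 6, 10, 11, 12, 13, 16, 16, 16, 16, 17]
ends:   [2, 5, 7, 8, 9, 12, 12, 14, 14, 18, 18, 18, 19, 20]
s0→1 e2→0 s3→1 s4→2 e5→1 s5→2 s6→3 e7→2 e8→1 e9→0 s10→1 s11→2 e12→1 e12→0 s12→1 s13→2 e14→1 e14→0 s16→1 s16→2 s16→3 s16→4 s17→5  — peak 5.

5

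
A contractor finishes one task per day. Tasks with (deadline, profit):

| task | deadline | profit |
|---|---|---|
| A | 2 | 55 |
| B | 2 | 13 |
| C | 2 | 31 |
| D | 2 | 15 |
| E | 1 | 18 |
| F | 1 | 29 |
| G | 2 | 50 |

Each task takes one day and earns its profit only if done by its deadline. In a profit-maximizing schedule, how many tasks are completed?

By profit: A(d2,55), G(d2,50), C(d2,31), F(d1,29), E(d1,18), D(d2,15), B(d2,13)
A→slot 2; G→slot 1; C skipped; F skipped; E skipped; D skipped; B skipped.
2 of 7 scheduled.

2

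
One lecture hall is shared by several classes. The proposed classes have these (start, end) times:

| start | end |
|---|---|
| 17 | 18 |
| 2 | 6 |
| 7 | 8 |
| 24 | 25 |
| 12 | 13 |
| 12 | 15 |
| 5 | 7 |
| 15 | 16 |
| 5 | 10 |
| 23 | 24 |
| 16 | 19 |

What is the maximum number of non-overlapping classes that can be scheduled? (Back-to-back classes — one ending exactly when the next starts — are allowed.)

Sorted by end: (2,6)  (5,7)  (7,8)  (5,10)  (12,13)  (12,15)  (15,16)  (17,18)  (16,19)  (23,24)  (24,25)
take (2,6); take (7,8); skip (5,10); take (12,13); take (15,16); take (17,18); skip (16,19); take (23,24); take (24,25).
Selected 7 classes.

7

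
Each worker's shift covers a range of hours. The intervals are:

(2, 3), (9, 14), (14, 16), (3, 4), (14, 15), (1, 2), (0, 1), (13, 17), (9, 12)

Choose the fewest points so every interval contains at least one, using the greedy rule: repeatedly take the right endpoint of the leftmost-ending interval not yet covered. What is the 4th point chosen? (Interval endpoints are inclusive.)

15

Sort by right endpoint; whenever an interval is uncovered, place a point at its right end.
Sorted: [0,1] [1,2] [2,3] [3,4] [9,12] [9,14] [14,15] [14,16] [13,17]
{[0,1],[1,2]} hit by 1; {[2,3],[3,4]} hit by 3; {[9,12],[9,14]} hit by 12; {[14,15],[14,16],[13,17]} hit by 15.
Points: 1, 3, 12, 15 (4 total).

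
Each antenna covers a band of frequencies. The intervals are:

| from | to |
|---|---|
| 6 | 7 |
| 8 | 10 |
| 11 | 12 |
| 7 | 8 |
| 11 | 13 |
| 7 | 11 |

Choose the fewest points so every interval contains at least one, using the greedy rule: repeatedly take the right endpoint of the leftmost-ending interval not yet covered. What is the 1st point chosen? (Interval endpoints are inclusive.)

7

Sort by right endpoint; whenever an interval is uncovered, place a point at its right end.
Sorted: [6,7] [7,8] [8,10] [7,11] [11,12] [11,13]
{[6,7],[7,8]} hit by 7; {[8,10],[7,11]} hit by 10; {[11,12],[11,13]} hit by 12.
Points: 7, 10, 12 (3 total).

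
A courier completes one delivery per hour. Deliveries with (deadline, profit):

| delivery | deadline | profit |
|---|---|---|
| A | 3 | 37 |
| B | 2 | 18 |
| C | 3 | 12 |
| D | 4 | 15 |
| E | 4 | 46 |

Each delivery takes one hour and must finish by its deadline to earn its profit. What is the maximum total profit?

116

Sort by profit descending; place each in the latest free slot ≤ its deadline.
Profit order: E=46 A=37 B=18 D=15 C=12
Assign: E→slot 4, A→slot 3, B→slot 2, D→slot 1, C skipped.
Slots: [1:D] [2:B] [3:A] [4:E]
Profit = 15 + 18 + 37 + 46 = 116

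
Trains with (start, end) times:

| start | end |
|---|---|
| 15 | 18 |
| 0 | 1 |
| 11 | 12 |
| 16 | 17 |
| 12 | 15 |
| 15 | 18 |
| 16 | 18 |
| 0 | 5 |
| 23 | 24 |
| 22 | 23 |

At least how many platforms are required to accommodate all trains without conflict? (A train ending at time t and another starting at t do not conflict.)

Events (time:±→running): 0:+→1 0:+→2 1:-→1 5:-→0 11:+→1 12:-→0 12:+→1 15:-→0 15:+→1 15:+→2 16:+→3 16:+→4 … peak 4.

4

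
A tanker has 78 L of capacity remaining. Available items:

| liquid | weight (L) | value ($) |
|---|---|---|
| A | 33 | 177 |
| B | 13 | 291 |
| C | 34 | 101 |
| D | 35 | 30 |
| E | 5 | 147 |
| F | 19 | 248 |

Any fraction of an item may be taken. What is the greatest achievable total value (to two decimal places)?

886.76

Sort by value per unit weight and fill in that order.
Order: E (147/5=29.40) > B (291/13=22.38) > F (248/19=13.05) > A (177/33=5.36) > C (101/34=2.97) > D (30/35=0.86)
Fill: take E (5 @ 147) → take B (13 @ 291) → take F (19 @ 248) → take A (33 @ 177) → take 8/34 of C → 23.76; 78/78 used.
Total value = 886.76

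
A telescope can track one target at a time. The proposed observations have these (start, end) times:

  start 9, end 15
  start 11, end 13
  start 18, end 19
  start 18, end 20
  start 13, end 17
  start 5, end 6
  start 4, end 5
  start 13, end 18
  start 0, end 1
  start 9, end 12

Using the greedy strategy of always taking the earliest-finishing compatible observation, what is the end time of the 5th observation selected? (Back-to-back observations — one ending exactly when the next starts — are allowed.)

17

Greedy by earliest finish: after sorting by end time, pick each interval compatible with the last pick.
By end time: (0,1), (4,5), (5,6), (9,12), (11,13), (9,15), (13,17), (13,18), (18,19), (18,20).
Pick (0,1); next start ≥ 1 → (4,5); next start ≥ 5 → (5,6); next start ≥ 6 → (9,12); next start ≥ 12 → (13,17); next start ≥ 17 → (18,19).
Selected: (0,1) (4,5) (5,6) (9,12) (13,17) (18,19)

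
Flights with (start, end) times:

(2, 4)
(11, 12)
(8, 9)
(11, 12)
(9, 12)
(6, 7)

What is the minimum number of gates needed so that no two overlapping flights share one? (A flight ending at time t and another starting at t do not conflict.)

3

Count concurrent intervals with a sweep; the peak is the room count.
Events (time:±→running): 2:+→1 4:-→0 6:+→1 7:-→0 8:+→1 9:-→0 9:+→1 11:+→2 11:+→3 … peak 3.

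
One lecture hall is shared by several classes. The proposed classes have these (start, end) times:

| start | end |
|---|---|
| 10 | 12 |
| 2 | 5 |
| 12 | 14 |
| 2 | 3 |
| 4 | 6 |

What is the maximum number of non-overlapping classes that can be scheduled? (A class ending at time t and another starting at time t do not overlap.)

4

Sorted by end: (2,3)  (2,5)  (4,6)  (10,12)  (12,14)
take (2,3); take (4,6); take (10,12); take (12,14).
Selected 4 classes.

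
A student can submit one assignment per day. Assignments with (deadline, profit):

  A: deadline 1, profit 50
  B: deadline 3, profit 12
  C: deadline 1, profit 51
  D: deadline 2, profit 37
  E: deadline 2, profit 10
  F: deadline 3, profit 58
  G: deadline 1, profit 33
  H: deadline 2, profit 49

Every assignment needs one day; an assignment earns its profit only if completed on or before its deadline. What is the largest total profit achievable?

Sort by profit descending; place each in the latest free slot ≤ its deadline.
Profit order: F=58 C=51 A=50 H=49 D=37 G=33 B=12 E=10
Assign: F→slot 3, C→slot 1, A skipped, H→slot 2, D skipped, G skipped, B skipped, E skipped.
Slots: [1:C] [2:H] [3:F]
Profit = 51 + 49 + 58 = 158

158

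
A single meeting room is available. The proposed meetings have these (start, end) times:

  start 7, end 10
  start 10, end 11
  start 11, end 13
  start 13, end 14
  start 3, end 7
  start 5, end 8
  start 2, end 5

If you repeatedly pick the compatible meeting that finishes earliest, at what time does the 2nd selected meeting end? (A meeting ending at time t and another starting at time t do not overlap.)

8

By end time: (2,5), (3,7), (5,8), (7,10), (10,11), (11,13), (13,14).
Pick (2,5); next start ≥ 5 → (5,8); next start ≥ 8 → (10,11); next start ≥ 11 → (11,13); next start ≥ 13 → (13,14).
Selected: (2,5) (5,8) (10,11) (11,13) (13,14)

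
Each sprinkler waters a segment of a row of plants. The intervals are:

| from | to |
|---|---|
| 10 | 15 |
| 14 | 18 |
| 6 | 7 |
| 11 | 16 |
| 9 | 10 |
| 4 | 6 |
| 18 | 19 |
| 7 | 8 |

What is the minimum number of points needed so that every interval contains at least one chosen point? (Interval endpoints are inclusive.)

5

Process intervals by earliest right end; each time one isn't hit yet, stab at its right endpoint.
By right end: [4,6]  [6,7]  [7,8]  [9,10]  [10,15]  [11,16]  [14,18]  [18,19]
[4,6] uncovered → point at 6; [7,8] uncovered → point at 8; [9,10] uncovered → point at 10; [11,16] uncovered → point at 16; [18,19] uncovered → point at 19.
Points: 6, 8, 10, 16, 19 (5 total).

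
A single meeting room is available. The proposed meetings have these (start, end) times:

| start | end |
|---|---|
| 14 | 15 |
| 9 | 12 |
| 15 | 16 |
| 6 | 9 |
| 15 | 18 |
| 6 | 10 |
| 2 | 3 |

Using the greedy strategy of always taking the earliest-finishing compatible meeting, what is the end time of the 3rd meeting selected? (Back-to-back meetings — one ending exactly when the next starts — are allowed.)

Order by finish time; keep every interval that doesn't clash with the previous kept one.
By end time: (2,3), (6,9), (6,10), (9,12), (14,15), (15,16), (15,18).
Pick (2,3); next start ≥ 3 → (6,9); next start ≥ 9 → (9,12); next start ≥ 12 → (14,15); next start ≥ 15 → (15,16).
Selected: (2,3) (6,9) (9,12) (14,15) (15,16)

12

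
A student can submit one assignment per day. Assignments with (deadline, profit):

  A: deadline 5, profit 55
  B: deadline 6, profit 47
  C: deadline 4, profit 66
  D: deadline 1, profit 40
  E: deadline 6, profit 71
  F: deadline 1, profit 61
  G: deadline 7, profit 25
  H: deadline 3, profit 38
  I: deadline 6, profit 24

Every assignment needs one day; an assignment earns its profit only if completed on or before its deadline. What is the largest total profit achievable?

Take jobs in profit order; each goes to the latest open slot no later than its deadline.
Profit order: E=71 C=66 F=61 A=55 B=47 D=40 H=38 G=25 I=24
Assign: E→slot 6, C→slot 4, F→slot 1, A→slot 5, B→slot 3, D skipped, H→slot 2, G→slot 7, I skipped.
Slots: [1:F] [2:H] [3:B] [4:C] [5:A] [6:E] [7:G]
Profit = 61 + 38 + 47 + 66 + 55 + 71 + 25 = 363

363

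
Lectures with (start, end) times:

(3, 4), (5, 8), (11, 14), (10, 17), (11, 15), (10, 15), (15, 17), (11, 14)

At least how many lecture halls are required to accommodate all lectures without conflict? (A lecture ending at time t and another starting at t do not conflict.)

starts: [3, 5, 10, 10, 11, 11, 11, 15]
ends:   [4, 8, 14, 14, 15, 15, 17, 17]
s3→1 e4→0 s5→1 e8→0 s10→1 s10→2 s11→3 s11→4 s11→5  — peak 5.

5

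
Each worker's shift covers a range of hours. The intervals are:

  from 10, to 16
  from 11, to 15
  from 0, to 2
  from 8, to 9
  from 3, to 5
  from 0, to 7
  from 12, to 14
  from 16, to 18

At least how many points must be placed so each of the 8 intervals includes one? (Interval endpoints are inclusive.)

By right end: [0,2]  [3,5]  [0,7]  [8,9]  [12,14]  [11,15]  [10,16]  [16,18]
[0,2] uncovered → point at 2; [3,5] uncovered → point at 5; [8,9] uncovered → point at 9; [12,14] uncovered → point at 14; [16,18] uncovered → point at 18.
Points: 2, 5, 9, 14, 18 (5 total).

5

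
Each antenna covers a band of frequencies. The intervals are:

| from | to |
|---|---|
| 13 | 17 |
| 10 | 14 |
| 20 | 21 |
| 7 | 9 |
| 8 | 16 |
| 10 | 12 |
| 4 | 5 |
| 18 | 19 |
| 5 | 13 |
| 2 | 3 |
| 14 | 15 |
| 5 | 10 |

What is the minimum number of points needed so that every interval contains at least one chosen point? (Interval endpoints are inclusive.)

Process intervals by earliest right end; each time one isn't hit yet, stab at its right endpoint.
Sorted: [2,3] [4,5] [7,9] [5,10] [10,12] [5,13] [10,14] [14,15] [8,16] [13,17] [18,19] [20,21]
{[2,3]} hit by 3; {[4,5]} hit by 5; {[7,9],[5,10]} hit by 9; {[10,12],[5,13],[10,14]} hit by 12; {[14,15],[8,16],[13,17]} hit by 15; {[18,19]} hit by 19; {[20,21]} hit by 21.
Points: 3, 5, 9, 12, 15, 19, 21 (7 total).

7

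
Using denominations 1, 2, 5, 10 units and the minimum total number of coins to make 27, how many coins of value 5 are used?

1

27 − 2×10→7 − 1×5→2 − 1×2→0
Count of 5: 1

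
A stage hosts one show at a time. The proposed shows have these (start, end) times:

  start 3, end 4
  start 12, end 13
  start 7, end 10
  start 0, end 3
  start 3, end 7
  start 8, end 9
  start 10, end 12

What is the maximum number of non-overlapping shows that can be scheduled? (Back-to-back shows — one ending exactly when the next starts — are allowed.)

Sorted by end: (0,3)  (3,4)  (3,7)  (8,9)  (7,10)  (10,12)  (12,13)
take (0,3); take (3,4); skip (3,7); take (8,9); take (10,12); take (12,13).
Selected 5 shows.

5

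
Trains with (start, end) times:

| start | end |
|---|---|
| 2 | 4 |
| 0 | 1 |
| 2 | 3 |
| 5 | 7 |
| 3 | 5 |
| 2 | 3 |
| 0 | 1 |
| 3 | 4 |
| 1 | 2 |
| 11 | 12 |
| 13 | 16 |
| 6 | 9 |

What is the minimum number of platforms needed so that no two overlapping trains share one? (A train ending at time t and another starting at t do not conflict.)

3

Count concurrent intervals with a sweep; the peak is the room count.
Events (time:±→running): 0:+→1 0:+→2 1:-→1 1:-→0 1:+→1 2:-→0 2:+→1 2:+→2 2:+→3 … peak 3.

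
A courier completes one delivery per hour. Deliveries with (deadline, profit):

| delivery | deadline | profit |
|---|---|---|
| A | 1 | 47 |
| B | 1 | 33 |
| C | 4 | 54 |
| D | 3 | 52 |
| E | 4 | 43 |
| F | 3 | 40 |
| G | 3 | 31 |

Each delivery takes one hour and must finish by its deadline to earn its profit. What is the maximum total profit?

Take jobs in profit order; each goes to the latest open slot no later than its deadline.
Profit order: C=54 D=52 A=47 E=43 F=40 B=33 G=31
Assign: C→slot 4, D→slot 3, A→slot 1, E→slot 2, F skipped, B skipped, G skipped.
Slots: [1:A] [2:E] [3:D] [4:C]
Profit = 47 + 43 + 52 + 54 = 196

196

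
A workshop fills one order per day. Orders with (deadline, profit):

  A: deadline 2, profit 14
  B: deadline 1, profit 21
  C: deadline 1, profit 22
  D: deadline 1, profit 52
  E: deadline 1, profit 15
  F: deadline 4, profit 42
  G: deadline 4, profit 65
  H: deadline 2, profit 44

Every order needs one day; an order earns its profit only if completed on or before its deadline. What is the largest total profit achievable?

Sort by profit descending; place each in the latest free slot ≤ its deadline.
By profit: G(d4,65), D(d1,52), H(d2,44), F(d4,42), C(d1,22), B(d1,21), E(d1,15), A(d2,14)
G→slot 4; D→slot 1; H→slot 2; F→slot 3; C skipped; B skipped; E skipped; A skipped.
Profit = 52 + 44 + 42 + 65 = 203

203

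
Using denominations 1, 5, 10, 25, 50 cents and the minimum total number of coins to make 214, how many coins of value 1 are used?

214 − 4×50→14 − 1×10→4 − 4×1→0
Count of 1: 4

4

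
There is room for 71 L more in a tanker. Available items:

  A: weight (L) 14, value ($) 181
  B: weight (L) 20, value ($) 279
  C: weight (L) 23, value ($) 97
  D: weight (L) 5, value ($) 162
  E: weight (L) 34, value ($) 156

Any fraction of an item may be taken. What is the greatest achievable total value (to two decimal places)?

Greedy by value/weight ratio, highest first.
Order: D (162/5=32.40) > B (279/20=13.95) > A (181/14=12.93) > E (156/34=4.59) > C (97/23=4.22)
Fill: take D (5 @ 162) → take B (20 @ 279) → take A (14 @ 181) → take 32/34 of E → 146.82; 71/71 used.
Total value = 768.82

768.82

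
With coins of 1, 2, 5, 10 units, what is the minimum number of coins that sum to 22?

22 − 2×10→2 − 1×2→0
Total coins = 2 + 1 = 3

3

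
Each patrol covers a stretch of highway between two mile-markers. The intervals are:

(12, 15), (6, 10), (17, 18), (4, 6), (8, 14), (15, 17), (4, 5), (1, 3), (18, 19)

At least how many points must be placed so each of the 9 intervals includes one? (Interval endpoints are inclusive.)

5

Sorted: [1,3] [4,5] [4,6] [6,10] [8,14] [12,15] [15,17] [17,18] [18,19]
{[1,3]} hit by 3; {[4,5],[4,6]} hit by 5; {[6,10],[8,14]} hit by 10; {[12,15],[15,17]} hit by 15; {[17,18],[18,19]} hit by 18.
Points: 3, 5, 10, 15, 18 (5 total).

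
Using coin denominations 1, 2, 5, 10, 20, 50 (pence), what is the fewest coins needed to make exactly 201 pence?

201 − 4×50→1 − 1×1→0
Total coins = 4 + 1 = 5

5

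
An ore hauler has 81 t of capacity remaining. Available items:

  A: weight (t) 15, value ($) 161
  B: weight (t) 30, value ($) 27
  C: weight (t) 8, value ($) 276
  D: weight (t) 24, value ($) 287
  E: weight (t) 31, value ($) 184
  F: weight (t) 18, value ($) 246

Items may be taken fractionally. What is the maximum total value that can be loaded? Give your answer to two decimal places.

Sort by value per unit weight and fill in that order.
Ratios (sorted): C 34.50, F 13.67, D 11.96, A 10.73, E 5.94, B 0.90
take C (8 @ 276); take F (18 @ 246); take D (24 @ 287); take A (15 @ 161); take 16/31 of E → 94.97. Capacity used 81/81.
Total value = 1064.97

1064.97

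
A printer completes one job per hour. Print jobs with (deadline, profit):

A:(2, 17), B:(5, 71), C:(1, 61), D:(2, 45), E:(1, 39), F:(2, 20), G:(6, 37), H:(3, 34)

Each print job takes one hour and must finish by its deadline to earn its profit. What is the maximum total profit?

248

Sort by profit descending; place each in the latest free slot ≤ its deadline.
Profit order: B=71 C=61 D=45 E=39 G=37 H=34 F=20 A=17
Assign: B→slot 5, C→slot 1, D→slot 2, E skipped, G→slot 6, H→slot 3, F skipped, A skipped.
Slots: [1:C] [2:D] [3:H] [5:B] [6:G]
Profit = 61 + 45 + 34 + 71 + 37 = 248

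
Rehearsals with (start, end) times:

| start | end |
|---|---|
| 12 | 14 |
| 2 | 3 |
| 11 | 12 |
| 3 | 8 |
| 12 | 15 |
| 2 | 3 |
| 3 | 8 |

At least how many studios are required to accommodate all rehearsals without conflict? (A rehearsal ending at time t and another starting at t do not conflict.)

The answer is the maximum number of intervals overlapping at any instant.
Events (time:±→running): 2:+→1 2:+→2 … peak 2.

2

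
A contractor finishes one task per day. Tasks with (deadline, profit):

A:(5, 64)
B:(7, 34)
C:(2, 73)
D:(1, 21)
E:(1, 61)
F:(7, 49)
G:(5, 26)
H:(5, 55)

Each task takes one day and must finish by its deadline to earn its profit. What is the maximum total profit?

Profit order: C=73 A=64 E=61 H=55 F=49 B=34 G=26 D=21
Assign: C→slot 2, A→slot 5, E→slot 1, H→slot 4, F→slot 7, B→slot 6, G→slot 3, D skipped.
Slots: [1:E] [2:C] [3:G] [4:H] [5:A] [6:B] [7:F]
Profit = 61 + 73 + 26 + 55 + 64 + 34 + 49 = 362

362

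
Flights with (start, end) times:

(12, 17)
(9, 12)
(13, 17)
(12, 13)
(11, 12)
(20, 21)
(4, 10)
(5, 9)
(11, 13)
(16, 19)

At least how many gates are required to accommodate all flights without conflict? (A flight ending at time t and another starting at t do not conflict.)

3

Count concurrent intervals with a sweep; the peak is the room count.
starts: [4, 5, 9, 11, 11, 12, 12, 13, 16, 20]
ends:   [9, 10, 12, 12, 13, 13, 17, 17, 19, 21]
s4→1 s5→2 e9→1 s9→2 e10→1 s11→2 s11→3  — peak 3.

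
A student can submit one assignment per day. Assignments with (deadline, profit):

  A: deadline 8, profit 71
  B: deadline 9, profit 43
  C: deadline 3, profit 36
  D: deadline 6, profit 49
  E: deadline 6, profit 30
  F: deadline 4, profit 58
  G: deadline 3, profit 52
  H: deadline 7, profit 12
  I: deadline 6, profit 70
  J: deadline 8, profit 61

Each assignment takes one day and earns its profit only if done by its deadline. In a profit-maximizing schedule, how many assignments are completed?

9

Take jobs in profit order; each goes to the latest open slot no later than its deadline.
By profit: A(d8,71), I(d6,70), J(d8,61), F(d4,58), G(d3,52), D(d6,49), B(d9,43), C(d3,36), E(d6,30), H(d7,12)
A→slot 8; I→slot 6; J→slot 7; F→slot 4; G→slot 3; D→slot 5; B→slot 9; C→slot 2; E→slot 1; H skipped.
9 of 10 scheduled.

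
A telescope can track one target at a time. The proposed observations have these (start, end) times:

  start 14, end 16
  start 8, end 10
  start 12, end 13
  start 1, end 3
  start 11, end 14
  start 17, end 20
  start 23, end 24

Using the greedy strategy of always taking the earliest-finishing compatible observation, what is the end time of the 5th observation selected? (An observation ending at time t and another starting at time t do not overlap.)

Greedy by earliest finish: after sorting by end time, pick each interval compatible with the last pick.
Sorted by end: (1,3)  (8,10)  (12,13)  (11,14)  (14,16)  (17,20)  (23,24)
take (1,3); take (8,10); take (12,13); take (14,16); take (17,20); take (23,24).
Selected: (1,3) (8,10) (12,13) (14,16) (17,20) (23,24)

20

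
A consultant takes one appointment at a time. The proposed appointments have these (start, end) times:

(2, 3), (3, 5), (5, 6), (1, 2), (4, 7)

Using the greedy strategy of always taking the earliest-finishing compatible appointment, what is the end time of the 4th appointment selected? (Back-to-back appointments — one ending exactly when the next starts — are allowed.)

6

Order by finish time; keep every interval that doesn't clash with the previous kept one.
By end time: (1,2), (2,3), (3,5), (5,6), (4,7).
Pick (1,2); next start ≥ 2 → (2,3); next start ≥ 3 → (3,5); next start ≥ 5 → (5,6).
Selected: (1,2) (2,3) (3,5) (5,6)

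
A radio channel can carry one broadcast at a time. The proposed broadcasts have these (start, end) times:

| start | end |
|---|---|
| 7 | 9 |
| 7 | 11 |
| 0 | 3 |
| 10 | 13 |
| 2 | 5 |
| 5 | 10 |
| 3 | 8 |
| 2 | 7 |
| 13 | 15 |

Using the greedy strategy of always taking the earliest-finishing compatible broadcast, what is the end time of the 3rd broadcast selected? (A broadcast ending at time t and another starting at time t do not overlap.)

Greedy by earliest finish: after sorting by end time, pick each interval compatible with the last pick.
Sorted by end: (0,3)  (2,5)  (2,7)  (3,8)  (7,9)  (5,10)  (7,11)  (10,13)  (13,15)
take (0,3); take (3,8); skip (7,9); take (10,13); take (13,15).
Selected: (0,3) (3,8) (10,13) (13,15)

13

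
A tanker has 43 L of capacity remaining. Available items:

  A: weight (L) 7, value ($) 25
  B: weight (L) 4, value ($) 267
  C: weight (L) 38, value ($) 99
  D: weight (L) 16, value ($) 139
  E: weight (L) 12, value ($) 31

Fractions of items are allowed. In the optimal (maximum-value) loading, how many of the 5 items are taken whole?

3

Sort by value per unit weight and fill in that order.
Order: B (267/4=66.75) > D (139/16=8.69) > A (25/7=3.57) > C (99/38=2.61) > E (31/12=2.58)
Fill: take B (4 @ 267) → take D (16 @ 139) → take A (7 @ 25) → take 16/38 of C → 41.68; 43/43 used.
3 item(s) taken whole; one partial (take 16/38 of C).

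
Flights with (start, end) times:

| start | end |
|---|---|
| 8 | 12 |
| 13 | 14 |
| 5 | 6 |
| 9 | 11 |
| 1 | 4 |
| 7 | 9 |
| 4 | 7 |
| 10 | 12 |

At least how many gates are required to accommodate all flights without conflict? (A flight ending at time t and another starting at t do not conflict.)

The answer is the maximum number of intervals overlapping at any instant.
starts: [1, 4, 5, 7, 8, 9, 10, 13]
ends:   [4, 6, 7, 9, 11, 12, 12, 14]
s1→1 e4→0 s4→1 s5→2 e6→1 e7→0 s7→1 s8→2 e9→1 s9→2 s10→3  — peak 3.

3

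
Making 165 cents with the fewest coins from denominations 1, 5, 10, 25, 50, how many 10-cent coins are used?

165 = 3×50 + 1×10 + 1×5
Count of 10: 1

1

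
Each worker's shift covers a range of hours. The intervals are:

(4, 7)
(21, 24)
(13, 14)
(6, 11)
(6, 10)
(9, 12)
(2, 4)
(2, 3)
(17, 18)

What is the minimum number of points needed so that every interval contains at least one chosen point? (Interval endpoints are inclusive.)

6

Process intervals by earliest right end; each time one isn't hit yet, stab at its right endpoint.
Sorted: [2,3] [2,4] [4,7] [6,10] [6,11] [9,12] [13,14] [17,18] [21,24]
{[2,3],[2,4]} hit by 3; {[4,7],[6,10],[6,11]} hit by 7; {[9,12]} hit by 12; {[13,14]} hit by 14; {[17,18]} hit by 18; {[21,24]} hit by 24.
Points: 3, 7, 12, 14, 18, 24 (6 total).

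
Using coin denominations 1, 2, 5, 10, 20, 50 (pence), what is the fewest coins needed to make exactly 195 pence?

6

195 = 3×50 + 2×20 + 1×5
Total coins = 3 + 2 + 1 = 6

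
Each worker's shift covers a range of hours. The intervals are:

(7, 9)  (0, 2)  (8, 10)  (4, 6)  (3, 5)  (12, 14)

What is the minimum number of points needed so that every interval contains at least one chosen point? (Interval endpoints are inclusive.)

Process intervals by earliest right end; each time one isn't hit yet, stab at its right endpoint.
By right end: [0,2]  [3,5]  [4,6]  [7,9]  [8,10]  [12,14]
[0,2] uncovered → point at 2; [3,5] uncovered → point at 5; [7,9] uncovered → point at 9; [12,14] uncovered → point at 14.
Points: 2, 5, 9, 14 (4 total).

4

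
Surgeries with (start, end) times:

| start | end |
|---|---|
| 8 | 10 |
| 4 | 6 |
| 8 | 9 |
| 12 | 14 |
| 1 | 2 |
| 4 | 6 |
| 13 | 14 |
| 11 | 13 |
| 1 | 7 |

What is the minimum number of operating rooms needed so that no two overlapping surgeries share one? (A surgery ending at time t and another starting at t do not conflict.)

starts: [1, 1, 4, 4, 8, 8, 11, 12, 13]
ends:   [2, 6, 6, 7, 9, 10, 13, 14, 14]
s1→1 s1→2 e2→1 s4→2 s4→3  — peak 3.

3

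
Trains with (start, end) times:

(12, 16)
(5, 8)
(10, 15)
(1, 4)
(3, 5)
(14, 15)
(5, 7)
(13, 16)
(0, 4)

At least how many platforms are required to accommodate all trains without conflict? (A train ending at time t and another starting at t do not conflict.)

4

Count concurrent intervals with a sweep; the peak is the room count.
Events (time:±→running): 0:+→1 1:+→2 3:+→3 4:-→2 4:-→1 5:-→0 5:+→1 5:+→2 7:-→1 8:-→0 10:+→1 12:+→2 13:+→3 14:+→4 … peak 4.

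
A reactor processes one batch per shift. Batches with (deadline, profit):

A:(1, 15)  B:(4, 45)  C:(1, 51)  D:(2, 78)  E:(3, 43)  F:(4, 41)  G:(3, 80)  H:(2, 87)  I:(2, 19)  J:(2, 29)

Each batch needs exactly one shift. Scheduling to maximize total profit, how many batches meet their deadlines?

4

Take jobs in profit order; each goes to the latest open slot no later than its deadline.
By profit: H(d2,87), G(d3,80), D(d2,78), C(d1,51), B(d4,45), E(d3,43), F(d4,41), J(d2,29), I(d2,19), A(d1,15)
H→slot 2; G→slot 3; D→slot 1; C skipped; B→slot 4; E skipped; F skipped; J skipped; I skipped; A skipped.
4 of 10 scheduled.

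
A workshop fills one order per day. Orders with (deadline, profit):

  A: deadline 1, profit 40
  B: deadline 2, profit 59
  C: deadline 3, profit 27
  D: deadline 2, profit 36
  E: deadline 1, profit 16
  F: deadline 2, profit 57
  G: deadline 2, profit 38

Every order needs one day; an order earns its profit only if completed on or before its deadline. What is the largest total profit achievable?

143

By profit: B(d2,59), F(d2,57), A(d1,40), G(d2,38), D(d2,36), C(d3,27), E(d1,16)
B→slot 2; F→slot 1; A skipped; G skipped; D skipped; C→slot 3; E skipped.
Profit = 57 + 59 + 27 = 143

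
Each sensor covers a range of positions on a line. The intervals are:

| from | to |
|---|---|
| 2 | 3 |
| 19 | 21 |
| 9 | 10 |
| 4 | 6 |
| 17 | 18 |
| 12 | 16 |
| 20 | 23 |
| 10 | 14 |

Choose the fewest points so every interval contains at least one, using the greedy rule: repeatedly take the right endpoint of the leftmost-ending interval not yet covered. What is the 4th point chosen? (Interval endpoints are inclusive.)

16

Process intervals by earliest right end; each time one isn't hit yet, stab at its right endpoint.
By right end: [2,3]  [4,6]  [9,10]  [10,14]  [12,16]  [17,18]  [19,21]  [20,23]
[2,3] uncovered → point at 3; [4,6] uncovered → point at 6; [9,10] uncovered → point at 10; [12,16] uncovered → point at 16; [17,18] uncovered → point at 18; [19,21] uncovered → point at 21.
Points: 3, 6, 10, 16, 18, 21 (6 total).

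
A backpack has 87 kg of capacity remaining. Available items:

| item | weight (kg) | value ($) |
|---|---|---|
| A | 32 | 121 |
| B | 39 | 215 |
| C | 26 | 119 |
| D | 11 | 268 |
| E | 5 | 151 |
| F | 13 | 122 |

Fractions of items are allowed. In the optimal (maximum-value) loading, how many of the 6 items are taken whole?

Sort by value per unit weight and fill in that order.
Order: E (151/5=30.20) > D (268/11=24.36) > F (122/13=9.38) > B (215/39=5.51) > C (119/26=4.58) > A (121/32=3.78)
Fill: take E (5 @ 151) → take D (11 @ 268) → take F (13 @ 122) → take B (39 @ 215) → take 19/26 of C → 86.96; 87/87 used.
4 item(s) taken whole; one partial (take 19/26 of C).

4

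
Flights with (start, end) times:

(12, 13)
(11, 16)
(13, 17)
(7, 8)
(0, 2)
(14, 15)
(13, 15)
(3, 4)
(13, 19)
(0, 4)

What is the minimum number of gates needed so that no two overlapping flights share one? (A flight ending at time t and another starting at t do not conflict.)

The answer is the maximum number of intervals overlapping at any instant.
starts: [0, 0, 3, 7, 11, 12, 13, 13, 13, 14]
ends:   [2, 4, 4, 8, 13, 15, 15, 16, 17, 19]
s0→1 s0→2 e2→1 s3→2 e4→1 e4→0 s7→1 e8→0 s11→1 s12→2 e13→1 s13→2 s13→3 s13→4 s14→5  — peak 5.

5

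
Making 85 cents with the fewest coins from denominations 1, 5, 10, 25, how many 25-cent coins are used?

Use the largest denomination that fits, subtract, and repeat.
85 − 3×25→10 − 1×10→0
Count of 25: 3

3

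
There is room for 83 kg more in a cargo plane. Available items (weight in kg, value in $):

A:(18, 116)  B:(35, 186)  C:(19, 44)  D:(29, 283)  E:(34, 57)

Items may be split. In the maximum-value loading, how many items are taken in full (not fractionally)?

Sort by value per unit weight and fill in that order.
Ratios (sorted): D 9.76, A 6.44, B 5.31, C 2.32, E 1.68
take D (29 @ 283); take A (18 @ 116); take B (35 @ 186); take 1/19 of C → 2.32. Capacity used 83/83.
3 item(s) taken whole; one partial (take 1/19 of C).

3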